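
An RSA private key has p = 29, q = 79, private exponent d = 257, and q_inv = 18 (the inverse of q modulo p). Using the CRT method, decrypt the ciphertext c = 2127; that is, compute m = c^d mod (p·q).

1545

d_p = d mod (p−1) = 257 mod 28 = 5; d_q = d mod (q−1) = 23.
m₁ = c^(d_p) mod p: c ≡ 10 (mod 29), and 10^5 mod 29 = 8.
m₂ = c^(d_q) mod q: c ≡ 73 (mod 79), and 73^23 mod 79 = 44.
h = q_inv·(m₁ − m₂) mod p = 18·(8 − 44) mod 29 = 19.
m = m₂ + h·q = 44 + 19·79 = 1545.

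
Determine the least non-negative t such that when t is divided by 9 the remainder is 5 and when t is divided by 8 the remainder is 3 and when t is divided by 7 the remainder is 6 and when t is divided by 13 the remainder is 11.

The moduli are pairwise coprime; N = 9·8·7·13 = 6552.
N/9 = 728; 728 ≡ 8 (mod 9); 8·8 ≡ 1, so inverse 8.
N/8 = 819; 819 ≡ 3 (mod 8); 3·3 ≡ 1, so inverse 3.
N/7 = 936; 936 ≡ 5 (mod 7); 5·3 ≡ 1, so inverse 3.
N/13 = 504; 504 ≡ 10 (mod 13); 10·4 ≡ 1, so inverse 4.
t ≡ 5·728·8 + 3·819·3 + 6·936·3 + 11·504·4 = 75515.
75515 mod 6552 = 3443.

3443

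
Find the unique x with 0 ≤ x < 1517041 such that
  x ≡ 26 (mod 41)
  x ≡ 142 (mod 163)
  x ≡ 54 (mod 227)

994768

From x ≡ 26 (mod 41) write x = 26 + 41t. Substituting into x ≡ 142 (mod 163) gives 41t ≡ 116 (mod 163), and since 41⁻¹ ≡ 4 (mod 163), t ≡ 138. Hence x ≡ 26 + 41·138 = 5684 (mod 6683).
From x ≡ 5684 (mod 6683) write x = 5684 + 6683t. Substituting into x ≡ 54 (mod 227) gives 6683t ≡ 45 (mod 227), and since 100⁻¹ ≡ 84 (mod 227), t ≡ 148. Hence x ≡ 5684 + 6683·148 = 994768 (mod 1517041).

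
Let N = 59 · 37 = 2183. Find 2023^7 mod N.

694

Mod 59: 2023 ≡ 17; 17^7 ≡ 45 (mod 59).
Mod 37: 2023 ≡ 25; 25^7 ≡ 28 (mod 37).
Combine by CRT: x ≡ 45 (mod 59), x ≡ 28 (mod 37) ⇒ x ≡ 694 (mod 2183).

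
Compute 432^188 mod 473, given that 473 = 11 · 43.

Mod 11: 432 ≡ 3; by Fermat, exponent reduces to 188 mod 10 = 8; 3^8 ≡ 5 (mod 11).
Mod 43: 432 ≡ 2; by Fermat, exponent reduces to 188 mod 42 = 20; 2^20 ≡ 21 (mod 43).
Combine by CRT: x ≡ 5 (mod 11), x ≡ 21 (mod 43) ⇒ x ≡ 236 (mod 473).

236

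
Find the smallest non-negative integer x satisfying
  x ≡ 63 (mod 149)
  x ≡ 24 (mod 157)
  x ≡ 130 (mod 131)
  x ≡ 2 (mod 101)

62872401

From x ≡ 63 (mod 149) write x = 63 + 149t. Substituting into x ≡ 24 (mod 157) gives 149t ≡ 118 (mod 157), and since 149⁻¹ ≡ 98 (mod 157), t ≡ 103. Hence x ≡ 63 + 149·103 = 15410 (mod 23393).
From x ≡ 15410 (mod 23393) write x = 15410 + 23393t. Substituting into x ≡ 130 (mod 131) gives 23393t ≡ 47 (mod 131), and since 75⁻¹ ≡ 7 (mod 131), t ≡ 67. Hence x ≡ 15410 + 23393·67 = 1582741 (mod 3064483).
From x ≡ 1582741 (mod 3064483) write x = 1582741 + 3064483t. Substituting into x ≡ 2 (mod 101) gives 3064483t ≡ 32 (mod 101), and since 42⁻¹ ≡ 89 (mod 101), t ≡ 20. Hence x ≡ 1582741 + 3064483·20 = 62872401 (mod 309512783).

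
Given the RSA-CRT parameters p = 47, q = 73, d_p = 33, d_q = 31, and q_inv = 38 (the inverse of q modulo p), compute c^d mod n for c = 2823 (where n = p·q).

1192

m₁ = c^(d_p) mod p: c ≡ 3 (mod 47), and 3^33 mod 47 = 17.
m₂ = c^(d_q) mod q: c ≡ 49 (mod 73), and 49^31 mod 73 = 24.
h = q_inv·(m₁ − m₂) mod p = 38·(17 − 24) mod 47 = 16.
m = m₂ + h·q = 24 + 16·73 = 1192.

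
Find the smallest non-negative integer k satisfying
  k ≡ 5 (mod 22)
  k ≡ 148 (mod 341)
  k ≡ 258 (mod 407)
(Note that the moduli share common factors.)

gcd(22, 341) = 11 and 11 | (148 − 5), so the pair is consistent; merging gives k ≡ 489 (mod 682), where 682 = lcm(22, 341).
gcd(682, 407) = 11 and 11 | (258 − 489), so the pair is consistent; merging gives k ≡ 7991 (mod 25234), where 25234 = lcm(682, 407).
The solution is unique modulo lcm(22, 341, 407) = 25234.

7991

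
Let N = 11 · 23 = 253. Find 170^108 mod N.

Mod 11: 170 ≡ 5; by Fermat, exponent reduces to 108 mod 10 = 8; 5^8 ≡ 4 (mod 11).
Mod 23: 170 ≡ 9; by Fermat, exponent reduces to 108 mod 22 = 20; 9^20 ≡ 2 (mod 23).
Combine by CRT: x ≡ 4 (mod 11), x ≡ 2 (mod 23) ⇒ x ≡ 48 (mod 253).

48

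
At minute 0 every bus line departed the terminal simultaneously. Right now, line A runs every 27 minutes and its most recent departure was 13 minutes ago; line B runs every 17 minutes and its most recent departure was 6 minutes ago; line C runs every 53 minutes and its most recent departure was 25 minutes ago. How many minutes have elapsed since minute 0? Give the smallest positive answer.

20695

The moduli are pairwise coprime; N = 27·17·53 = 24327.
N/27 = 901; 901 ≡ 10 (mod 27); 10·19 ≡ 1, so inverse 19.
N/17 = 1431; 1431 ≡ 3 (mod 17); 3·6 ≡ 1, so inverse 6.
N/53 = 459; 459 ≡ 35 (mod 53); 35·50 ≡ 1, so inverse 50.
t ≡ 13·901·19 + 6·1431·6 + 25·459·50 = 847813.
847813 mod 24327 = 20695.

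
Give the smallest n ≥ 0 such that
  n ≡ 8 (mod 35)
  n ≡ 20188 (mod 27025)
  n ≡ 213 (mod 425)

gcd(35, 27025) = 5 and 5 | (20188 − 8), so the pair is consistent; merging gives n ≡ 101263 (mod 189175), where 189175 = lcm(35, 27025).
gcd(189175, 425) = 25 and 25 | (213 − 101263), so the pair is consistent; merging gives n ≡ 479613 (mod 3215975), where 3215975 = lcm(189175, 425).
The solution is unique modulo lcm(35, 27025, 425) = 3215975.

479613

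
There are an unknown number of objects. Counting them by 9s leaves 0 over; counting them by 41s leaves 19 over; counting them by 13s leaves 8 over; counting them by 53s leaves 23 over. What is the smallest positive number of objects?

The moduli are pairwise coprime; M = 9·41·13·53 = 254241.
M/9 = 28249; 28249 ≡ 7 (mod 9); 7·4 ≡ 1, so inverse 4.
M/41 = 6201; 6201 ≡ 10 (mod 41); 10·37 ≡ 1, so inverse 37.
M/13 = 19557; 19557 ≡ 5 (mod 13); 5·8 ≡ 1, so inverse 8.
M/53 = 4797; 4797 ≡ 27 (mod 53); 27·2 ≡ 1, so inverse 2.
N ≡ 0·28249·4 + 19·6201·37 + 8·19557·8 + 23·4797·2 = 5831613.
5831613 mod 254241 = 238311.

238311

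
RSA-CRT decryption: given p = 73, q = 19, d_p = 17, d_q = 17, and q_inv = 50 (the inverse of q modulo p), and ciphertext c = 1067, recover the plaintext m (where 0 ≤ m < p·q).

m₁ = c^(d_p) mod p: c ≡ 45 (mod 73), and 45^17 mod 73 = 59.
m₂ = c^(d_q) mod q: c ≡ 3 (mod 19), and 3^17 mod 19 = 13.
h = q_inv·(m₁ − m₂) mod p = 50·(59 − 13) mod 73 = 37.
m = m₂ + h·q = 13 + 37·19 = 716.

716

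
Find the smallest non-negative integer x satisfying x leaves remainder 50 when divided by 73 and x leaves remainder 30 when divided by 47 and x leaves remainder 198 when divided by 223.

Combine the congruences pairwise.
From x ≡ 50 (mod 73) write x = 50 + 73t. Substituting into x ≡ 30 (mod 47) gives 73t ≡ 27 (mod 47), and since 26⁻¹ ≡ 38 (mod 47), t ≡ 39. Hence x ≡ 50 + 73·39 = 2897 (mod 3431).
From x ≡ 2897 (mod 3431) write x = 2897 + 3431t. Substituting into x ≡ 198 (mod 223) gives 3431t ≡ 200 (mod 223), and since 86⁻¹ ≡ 153 (mod 223), t ≡ 49. Hence x ≡ 2897 + 3431·49 = 171016 (mod 765113).

171016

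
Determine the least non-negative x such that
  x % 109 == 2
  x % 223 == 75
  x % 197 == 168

The moduli are pairwise coprime; N = 109·223·197 = 4788479.
N/109 = 43931; 43931 ≡ 4 (mod 109); 4·82 ≡ 1, so inverse 82.
N/223 = 21473; 21473 ≡ 65 (mod 223); 65·199 ≡ 1, so inverse 199.
N/197 = 24307; 24307 ≡ 76 (mod 197); 76·70 ≡ 1, so inverse 70.
x ≡ 2·43931·82 + 75·21473·199 + 168·24307·70 = 613539529.
613539529 mod 4788479 = 614217.

614217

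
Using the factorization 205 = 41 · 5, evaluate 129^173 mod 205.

24

Mod 41: 129 ≡ 6; by Fermat, exponent reduces to 173 mod 40 = 13; 6^13 ≡ 24 (mod 41).
Mod 5: 129 ≡ 4; by Fermat, exponent reduces to 173 mod 4 = 1; 4^1 ≡ 4 (mod 5).
Combine by CRT: x ≡ 24 (mod 41), x ≡ 4 (mod 5) ⇒ x ≡ 24 (mod 205).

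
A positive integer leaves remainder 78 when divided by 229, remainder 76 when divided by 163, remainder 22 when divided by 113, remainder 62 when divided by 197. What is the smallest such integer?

516250579

The moduli are pairwise coprime; M = 229·163·113·197 = 830936347.
M/229 = 3628543; 3628543 ≡ 38 (mod 229); 38·223 ≡ 1, so inverse 223.
M/163 = 5097769; 5097769 ≡ 107 (mod 163); 107·32 ≡ 1, so inverse 32.
M/113 = 7353419; 7353419 ≡ 57 (mod 113); 57·2 ≡ 1, so inverse 2.
M/197 = 4217951; 4217951 ≡ 181 (mod 197); 181·160 ≡ 1, so inverse 160.
n ≡ 78·3628543·223 + 76·5097769·32 + 22·7353419·2 + 62·4217951·160 = 117678275506.
117678275506 mod 830936347 = 516250579.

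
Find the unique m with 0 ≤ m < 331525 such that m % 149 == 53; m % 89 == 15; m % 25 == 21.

4821

From m ≡ 53 (mod 149) write m = 53 + 149t. Substituting into m ≡ 15 (mod 89) gives 149t ≡ 51 (mod 89), and since 60⁻¹ ≡ 46 (mod 89), t ≡ 32. Hence m ≡ 53 + 149·32 = 4821 (mod 13261).
From m ≡ 4821 (mod 13261) write m = 4821 + 13261t. Substituting into m ≡ 21 (mod 25) gives 13261t ≡ 0 (mod 25), and since 11⁻¹ ≡ 16 (mod 25), t ≡ 0. Hence m ≡ 4821 + 13261·0 = 4821 (mod 331525).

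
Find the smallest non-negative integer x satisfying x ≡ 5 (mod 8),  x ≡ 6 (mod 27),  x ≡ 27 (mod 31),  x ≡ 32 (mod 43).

125205

From x ≡ 5 (mod 8) write x = 5 + 8t. Substituting into x ≡ 6 (mod 27) gives 8t ≡ 1 (mod 27), and since 8⁻¹ ≡ 17 (mod 27), t ≡ 17. Hence x ≡ 5 + 8·17 = 141 (mod 216).
From x ≡ 141 (mod 216) write x = 141 + 216t. Substituting into x ≡ 27 (mod 31) gives 216t ≡ 10 (mod 31), and since 30⁻¹ ≡ 30 (mod 31), t ≡ 21. Hence x ≡ 141 + 216·21 = 4677 (mod 6696).
From x ≡ 4677 (mod 6696) write x = 4677 + 6696t. Substituting into x ≡ 32 (mod 43) gives 6696t ≡ 42 (mod 43), and since 31⁻¹ ≡ 25 (mod 43), t ≡ 18. Hence x ≡ 4677 + 6696·18 = 125205 (mod 287928).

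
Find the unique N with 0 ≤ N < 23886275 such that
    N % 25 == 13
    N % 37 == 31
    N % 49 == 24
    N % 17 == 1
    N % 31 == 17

21865588

Combine the congruences pairwise.
From N ≡ 13 (mod 25) write N = 13 + 25t. Substituting into N ≡ 31 (mod 37) gives 25t ≡ 18 (mod 37), and since 25⁻¹ ≡ 3 (mod 37), t ≡ 17. Hence N ≡ 13 + 25·17 = 438 (mod 925).
From N ≡ 438 (mod 925) write N = 438 + 925t. Substituting into N ≡ 24 (mod 49) gives 925t ≡ 27 (mod 49), and since 43⁻¹ ≡ 8 (mod 49), t ≡ 20. Hence N ≡ 438 + 925·20 = 18938 (mod 45325).
From N ≡ 18938 (mod 45325) write N = 18938 + 45325t. Substituting into N ≡ 1 (mod 17) gives 45325t ≡ 1 (mod 17), and since 3⁻¹ ≡ 6 (mod 17), t ≡ 6. Hence N ≡ 18938 + 45325·6 = 290888 (mod 770525).
From N ≡ 290888 (mod 770525) write N = 290888 + 770525t. Substituting into N ≡ 17 (mod 31) gives 770525t ≡ 2 (mod 31), and since 20⁻¹ ≡ 14 (mod 31), t ≡ 28. Hence N ≡ 290888 + 770525·28 = 21865588 (mod 23886275).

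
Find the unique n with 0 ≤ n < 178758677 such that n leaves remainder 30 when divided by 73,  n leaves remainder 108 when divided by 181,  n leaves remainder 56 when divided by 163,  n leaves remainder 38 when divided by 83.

From n ≡ 30 (mod 73) write n = 30 + 73t. Substituting into n ≡ 108 (mod 181) gives 73t ≡ 78 (mod 181), and since 73⁻¹ ≡ 62 (mod 181), t ≡ 130. Hence n ≡ 30 + 73·130 = 9520 (mod 13213).
From n ≡ 9520 (mod 13213) write n = 9520 + 13213t. Substituting into n ≡ 56 (mod 163) gives 13213t ≡ 153 (mod 163), and since 10⁻¹ ≡ 49 (mod 163), t ≡ 162. Hence n ≡ 9520 + 13213·162 = 2150026 (mod 2153719).
From n ≡ 2150026 (mod 2153719) write n = 2150026 + 2153719t. Substituting into n ≡ 38 (mod 83) gives 2153719t ≡ 44 (mod 83), and since 35⁻¹ ≡ 19 (mod 83), t ≡ 6. Hence n ≡ 2150026 + 2153719·6 = 15072340 (mod 178758677).

15072340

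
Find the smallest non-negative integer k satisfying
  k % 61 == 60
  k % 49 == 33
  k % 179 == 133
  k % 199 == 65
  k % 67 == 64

The moduli are pairwise coprime; N = 61·49·179·199·67 = 7133568323.
N/61 = 116943743; 116943743 ≡ 33 (mod 61); 33·37 ≡ 1, so inverse 37.
N/49 = 145583027; 145583027 ≡ 9 (mod 49); 9·11 ≡ 1, so inverse 11.
N/179 = 39852337; 39852337 ≡ 135 (mod 179); 135·61 ≡ 1, so inverse 61.
N/199 = 35847077; 35847077 ≡ 13 (mod 199); 13·46 ≡ 1, so inverse 46.
N/67 = 106471169; 106471169 ≡ 62 (mod 67); 62·40 ≡ 1, so inverse 40.
k ≡ 60·116943743·37 + 33·145583027·11 + 133·39852337·61 + 65·35847077·46 + 64·106471169·40 = 1015532711212.
1015532711212 mod 7133568323 = 2566009346.

2566009346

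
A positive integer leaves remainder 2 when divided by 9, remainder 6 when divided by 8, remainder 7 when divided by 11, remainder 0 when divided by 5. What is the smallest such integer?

1910

The moduli are pairwise coprime; N = 9·8·11·5 = 3960.
N/9 = 440; 440 ≡ 8 (mod 9); 8·8 ≡ 1, so inverse 8.
N/8 = 495; 495 ≡ 7 (mod 8); 7·7 ≡ 1, so inverse 7.
N/11 = 360; 360 ≡ 8 (mod 11); 8·7 ≡ 1, so inverse 7.
N/5 = 792; 792 ≡ 2 (mod 5); 2·3 ≡ 1, so inverse 3.
m ≡ 2·440·8 + 6·495·7 + 7·360·7 + 0·792·3 = 45470.
45470 mod 3960 = 1910.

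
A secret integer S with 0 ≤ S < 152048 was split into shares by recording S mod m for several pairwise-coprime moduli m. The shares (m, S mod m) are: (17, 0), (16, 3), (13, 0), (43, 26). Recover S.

The moduli are pairwise coprime; N = 17·16·13·43 = 152048.
N/17 = 8944; 8944 ≡ 2 (mod 17); 2·9 ≡ 1, so inverse 9.
N/16 = 9503; 9503 ≡ 15 (mod 16); 15·15 ≡ 1, so inverse 15.
N/13 = 11696; 11696 ≡ 9 (mod 13); 9·3 ≡ 1, so inverse 3.
N/43 = 3536; 3536 ≡ 10 (mod 43); 10·13 ≡ 1, so inverse 13.
S ≡ 0·8944·9 + 3·9503·15 + 0·11696·3 + 26·3536·13 = 1622803.
1622803 mod 152048 = 102323.

102323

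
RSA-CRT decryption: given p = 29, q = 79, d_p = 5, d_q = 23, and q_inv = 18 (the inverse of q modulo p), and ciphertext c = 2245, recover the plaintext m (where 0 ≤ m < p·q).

1491

m₁ = c^(d_p) mod p: c ≡ 12 (mod 29), and 12^5 mod 29 = 12.
m₂ = c^(d_q) mod q: c ≡ 33 (mod 79), and 33^23 mod 79 = 69.
h = q_inv·(m₁ − m₂) mod p = 18·(12 − 69) mod 29 = 18.
m = m₂ + h·q = 69 + 18·79 = 1491.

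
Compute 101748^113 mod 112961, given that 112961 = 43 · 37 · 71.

Mod 43: 101748 ≡ 10; by Fermat, exponent reduces to 113 mod 42 = 29; 10^29 ≡ 17 (mod 43).
Mod 37: 101748 ≡ 35; by Fermat, exponent reduces to 113 mod 36 = 5; 35^5 ≡ 5 (mod 37).
Mod 71: 101748 ≡ 5; by Fermat, exponent reduces to 113 mod 70 = 43; 5^43 ≡ 54 (mod 71).
Combine by CRT: x ≡ 17 (mod 43), x ≡ 5 (mod 37), x ≡ 54 (mod 71) ⇒ x ≡ 100164 (mod 112961).

100164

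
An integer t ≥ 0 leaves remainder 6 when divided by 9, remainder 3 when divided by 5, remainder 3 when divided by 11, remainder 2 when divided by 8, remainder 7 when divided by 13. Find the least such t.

The moduli are pairwise coprime; N = 9·5·11·8·13 = 51480.
N/9 = 5720; 5720 ≡ 5 (mod 9); 5·2 ≡ 1, so inverse 2.
N/5 = 10296; 10296 ≡ 1 (mod 5), inverse 1.
N/11 = 4680; 4680 ≡ 5 (mod 11); 5·9 ≡ 1, so inverse 9.
N/8 = 6435; 6435 ≡ 3 (mod 8); 3·3 ≡ 1, so inverse 3.
N/13 = 3960; 3960 ≡ 8 (mod 13); 8·5 ≡ 1, so inverse 5.
t ≡ 6·5720·2 + 3·10296·1 + 3·4680·9 + 2·6435·3 + 7·3960·5 = 403098.
403098 mod 51480 = 42738.

42738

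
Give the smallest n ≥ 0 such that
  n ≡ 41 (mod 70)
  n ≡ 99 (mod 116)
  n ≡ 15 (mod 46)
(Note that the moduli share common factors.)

22371

Combine the congruences pairwise.
gcd(70, 116) = 2 and 2 | (99 − 41), so the pair is consistent; merging gives n ≡ 2071 (mod 4060), where 4060 = lcm(70, 116).
gcd(4060, 46) = 2 and 2 | (15 − 2071), so the pair is consistent; merging gives n ≡ 22371 (mod 93380), where 93380 = lcm(4060, 46).
The solution is unique modulo lcm(70, 116, 46) = 93380.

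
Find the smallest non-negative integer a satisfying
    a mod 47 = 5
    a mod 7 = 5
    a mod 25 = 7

From a ≡ 5 (mod 47) write a = 5 + 47t. Substituting into a ≡ 5 (mod 7) gives 47t ≡ 0 (mod 7), and since 5⁻¹ ≡ 3 (mod 7), t ≡ 0. Hence a ≡ 5 + 47·0 = 5 (mod 329).
From a ≡ 5 (mod 329) write a = 5 + 329t. Substituting into a ≡ 7 (mod 25) gives 329t ≡ 2 (mod 25), and since 4⁻¹ ≡ 19 (mod 25), t ≡ 13. Hence a ≡ 5 + 329·13 = 4282 (mod 8225).

4282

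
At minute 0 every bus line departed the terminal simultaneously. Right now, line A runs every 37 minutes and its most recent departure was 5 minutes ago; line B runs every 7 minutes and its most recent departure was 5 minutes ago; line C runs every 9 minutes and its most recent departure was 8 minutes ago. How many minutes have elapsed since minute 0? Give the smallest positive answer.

The moduli are pairwise coprime; N = 37·7·9 = 2331.
N/37 = 63; 63 ≡ 26 (mod 37); 26·10 ≡ 1, so inverse 10.
N/7 = 333; 333 ≡ 4 (mod 7); 4·2 ≡ 1, so inverse 2.
N/9 = 259; 259 ≡ 7 (mod 9); 7·4 ≡ 1, so inverse 4.
t ≡ 5·63·10 + 5·333·2 + 8·259·4 = 14768.
14768 mod 2331 = 782.

782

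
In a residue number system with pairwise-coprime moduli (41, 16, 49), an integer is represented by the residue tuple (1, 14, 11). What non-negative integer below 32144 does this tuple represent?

Combine the congruences pairwise.
From x ≡ 1 (mod 41) write x = 1 + 41t. Substituting into x ≡ 14 (mod 16) gives 41t ≡ 13 (mod 16), and since 9⁻¹ ≡ 9 (mod 16), t ≡ 5. Hence x ≡ 1 + 41·5 = 206 (mod 656).
From x ≡ 206 (mod 656) write x = 206 + 656t. Substituting into x ≡ 11 (mod 49) gives 656t ≡ 1 (mod 49), and since 19⁻¹ ≡ 31 (mod 49), t ≡ 31. Hence x ≡ 206 + 656·31 = 20542 (mod 32144).

20542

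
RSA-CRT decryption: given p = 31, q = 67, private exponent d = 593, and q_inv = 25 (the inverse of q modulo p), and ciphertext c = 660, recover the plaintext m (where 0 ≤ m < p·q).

958

d_p = d mod (p−1) = 593 mod 30 = 23; d_q = d mod (q−1) = 65.
m₁ = c^(d_p) mod p: c ≡ 9 (mod 31), and 9^23 mod 31 = 28.
m₂ = c^(d_q) mod q: c ≡ 57 (mod 67), and 57^65 mod 67 = 20.
h = q_inv·(m₁ − m₂) mod p = 25·(28 − 20) mod 31 = 14.
m = m₂ + h·q = 20 + 14·67 = 958.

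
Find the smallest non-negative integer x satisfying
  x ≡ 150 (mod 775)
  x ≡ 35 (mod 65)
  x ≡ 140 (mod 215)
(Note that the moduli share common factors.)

159025

gcd(775, 65) = 5 and 5 | (35 − 150), so the pair is consistent; merging gives x ≡ 7900 (mod 10075), where 10075 = lcm(775, 65).
gcd(10075, 215) = 5 and 5 | (140 − 7900), so the pair is consistent; merging gives x ≡ 159025 (mod 433225), where 433225 = lcm(10075, 215).
The solution is unique modulo lcm(775, 65, 215) = 433225.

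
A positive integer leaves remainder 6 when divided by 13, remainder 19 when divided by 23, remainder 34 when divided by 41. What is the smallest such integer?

The moduli are pairwise coprime; N = 13·23·41 = 12259.
N/13 = 943; 943 ≡ 7 (mod 13); 7·2 ≡ 1, so inverse 2.
N/23 = 533; 533 ≡ 4 (mod 23); 4·6 ≡ 1, so inverse 6.
N/41 = 299; 299 ≡ 12 (mod 41); 12·24 ≡ 1, so inverse 24.
m ≡ 6·943·2 + 19·533·6 + 34·299·24 = 316062.
316062 mod 12259 = 9587.

9587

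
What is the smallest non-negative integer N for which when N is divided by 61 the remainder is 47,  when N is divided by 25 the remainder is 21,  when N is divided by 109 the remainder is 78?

125646

The moduli are pairwise coprime; M = 61·25·109 = 166225.
M/61 = 2725; 2725 ≡ 41 (mod 61); 41·3 ≡ 1, so inverse 3.
M/25 = 6649; 6649 ≡ 24 (mod 25); 24·24 ≡ 1, so inverse 24.
M/109 = 1525; 1525 ≡ 108 (mod 109); 108·108 ≡ 1, so inverse 108.
N ≡ 47·2725·3 + 21·6649·24 + 78·1525·108 = 16581921.
16581921 mod 166225 = 125646.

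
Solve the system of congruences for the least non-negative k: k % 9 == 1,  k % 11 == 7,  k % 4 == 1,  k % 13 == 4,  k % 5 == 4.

From k ≡ 1 (mod 9) write k = 1 + 9t. Substituting into k ≡ 7 (mod 11) gives 9t ≡ 6 (mod 11), and since 9⁻¹ ≡ 5 (mod 11), t ≡ 8. Hence k ≡ 1 + 9·8 = 73 (mod 99).
From k ≡ 73 (mod 99) write k = 73 + 99t. Substituting into k ≡ 1 (mod 4) gives 99t ≡ 0 (mod 4), and since 3⁻¹ ≡ 3 (mod 4), t ≡ 0. Hence k ≡ 73 + 99·0 = 73 (mod 396).
From k ≡ 73 (mod 396) write k = 73 + 396t. Substituting into k ≡ 4 (mod 13) gives 396t ≡ 9 (mod 13), and since 6⁻¹ ≡ 11 (mod 13), t ≡ 8. Hence k ≡ 73 + 396·8 = 3241 (mod 5148).
From k ≡ 3241 (mod 5148) write k = 3241 + 5148t. Substituting into k ≡ 4 (mod 5) gives 5148t ≡ 3 (mod 5), and since 3⁻¹ ≡ 2 (mod 5), t ≡ 1. Hence k ≡ 3241 + 5148·1 = 8389 (mod 25740).

8389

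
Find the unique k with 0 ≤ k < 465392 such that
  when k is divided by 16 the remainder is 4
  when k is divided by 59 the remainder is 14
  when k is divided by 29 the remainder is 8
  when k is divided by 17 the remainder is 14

451364

The moduli are pairwise coprime; N = 16·59·29·17 = 465392.
N/16 = 29087; 29087 ≡ 15 (mod 16); 15·15 ≡ 1, so inverse 15.
N/59 = 7888; 7888 ≡ 41 (mod 59); 41·36 ≡ 1, so inverse 36.
N/29 = 16048; 16048 ≡ 11 (mod 29); 11·8 ≡ 1, so inverse 8.
N/17 = 27376; 27376 ≡ 6 (mod 17); 6·3 ≡ 1, so inverse 3.
k ≡ 4·29087·15 + 14·7888·36 + 8·16048·8 + 14·27376·3 = 7897636.
7897636 mod 465392 = 451364.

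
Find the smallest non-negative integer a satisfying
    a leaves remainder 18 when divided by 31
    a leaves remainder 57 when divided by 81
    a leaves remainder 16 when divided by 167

The moduli are pairwise coprime; N = 31·81·167 = 419337.
N/31 = 13527; 13527 ≡ 11 (mod 31); 11·17 ≡ 1, so inverse 17.
N/81 = 5177; 5177 ≡ 74 (mod 81); 74·23 ≡ 1, so inverse 23.
N/167 = 2511; 2511 ≡ 6 (mod 167); 6·28 ≡ 1, so inverse 28.
a ≡ 18·13527·17 + 57·5177·23 + 16·2511·28 = 12051237.
12051237 mod 419337 = 309801.

309801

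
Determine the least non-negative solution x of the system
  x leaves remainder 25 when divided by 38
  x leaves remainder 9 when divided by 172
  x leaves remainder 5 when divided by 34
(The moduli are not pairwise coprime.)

28905

gcd(38, 172) = 2 and 2 | (9 − 25), so the pair is consistent; merging gives x ≡ 2761 (mod 3268), where 3268 = lcm(38, 172).
gcd(3268, 34) = 2 and 2 | (5 − 2761), so the pair is consistent; merging gives x ≡ 28905 (mod 55556), where 55556 = lcm(3268, 34).
The solution is unique modulo lcm(38, 172, 34) = 55556.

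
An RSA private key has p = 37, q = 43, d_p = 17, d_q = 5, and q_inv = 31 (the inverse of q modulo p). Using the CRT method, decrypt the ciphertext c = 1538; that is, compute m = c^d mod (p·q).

m₁ = c^(d_p) mod p: c ≡ 21 (mod 37), and 21^17 mod 37 = 30.
m₂ = c^(d_q) mod q: c ≡ 33 (mod 43), and 33^5 mod 43 = 18.
h = q_inv·(m₁ − m₂) mod p = 31·(30 − 18) mod 37 = 2.
m = m₂ + h·q = 18 + 2·43 = 104.

104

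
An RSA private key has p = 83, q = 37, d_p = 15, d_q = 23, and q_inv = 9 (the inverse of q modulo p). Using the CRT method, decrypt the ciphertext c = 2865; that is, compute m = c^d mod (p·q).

3030

m₁ = c^(d_p) mod p: c ≡ 43 (mod 83), and 43^15 mod 83 = 42.
m₂ = c^(d_q) mod q: c ≡ 16 (mod 37), and 16^23 mod 37 = 33.
h = q_inv·(m₁ − m₂) mod p = 9·(42 − 33) mod 83 = 81.
m = m₂ + h·q = 33 + 81·37 = 3030.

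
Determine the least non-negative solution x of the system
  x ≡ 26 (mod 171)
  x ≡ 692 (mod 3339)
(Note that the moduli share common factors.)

14048

Combine the congruences pairwise.
gcd(171, 3339) = 9 and 9 | (692 − 26), so the pair is consistent; merging gives x ≡ 14048 (mod 63441), where 63441 = lcm(171, 3339).
The solution is unique modulo lcm(171, 3339) = 63441.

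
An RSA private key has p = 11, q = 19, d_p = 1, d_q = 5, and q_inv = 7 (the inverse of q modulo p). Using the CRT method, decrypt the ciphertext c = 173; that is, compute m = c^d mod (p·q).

184

m₁ = c^(d_p) mod p: c ≡ 8 (mod 11), and 8^1 mod 11 = 8.
m₂ = c^(d_q) mod q: c ≡ 2 (mod 19), and 2^5 mod 19 = 13.
h = q_inv·(m₁ − m₂) mod p = 7·(8 − 13) mod 11 = 9.
m = m₂ + h·q = 13 + 9·19 = 184.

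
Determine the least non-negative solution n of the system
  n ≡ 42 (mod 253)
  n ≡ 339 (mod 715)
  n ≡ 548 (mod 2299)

gcd(253, 715) = 11 and 11 | (339 − 42), so the pair is consistent; merging gives n ≡ 1054 (mod 16445), where 16445 = lcm(253, 715).
gcd(16445, 2299) = 11 and 11 | (548 − 1054), so the pair is consistent; merging gives n ≡ 1481104 (mod 3437005), where 3437005 = lcm(16445, 2299).
The solution is unique modulo lcm(253, 715, 2299) = 3437005.

1481104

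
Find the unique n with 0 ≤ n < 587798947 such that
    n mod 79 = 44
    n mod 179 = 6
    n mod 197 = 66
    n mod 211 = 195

539546818

The moduli are pairwise coprime; M = 79·179·197·211 = 587798947.
M/79 = 7440493; 7440493 ≡ 36 (mod 79); 36·11 ≡ 1, so inverse 11.
M/179 = 3283793; 3283793 ≡ 38 (mod 179); 38·33 ≡ 1, so inverse 33.
M/197 = 2983751; 2983751 ≡ 186 (mod 197); 186·179 ≡ 1, so inverse 179.
M/211 = 2785777; 2785777 ≡ 155 (mod 211); 155·162 ≡ 1, so inverse 162.
n ≡ 44·7440493·11 + 6·3283793·33 + 66·2983751·179 + 195·2785777·162 = 127504119370.
127504119370 mod 587798947 = 539546818.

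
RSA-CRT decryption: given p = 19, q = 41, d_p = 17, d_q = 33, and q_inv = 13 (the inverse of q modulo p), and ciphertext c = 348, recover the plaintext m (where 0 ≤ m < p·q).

282

m₁ = c^(d_p) mod p: c ≡ 6 (mod 19), and 6^17 mod 19 = 16.
m₂ = c^(d_q) mod q: c ≡ 20 (mod 41), and 20^33 mod 41 = 36.
h = q_inv·(m₁ − m₂) mod p = 13·(16 − 36) mod 19 = 6.
m = m₂ + h·q = 36 + 6·41 = 282.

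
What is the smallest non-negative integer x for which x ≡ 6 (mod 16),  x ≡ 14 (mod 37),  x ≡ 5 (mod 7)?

From x ≡ 6 (mod 16) write x = 6 + 16t. Substituting into x ≡ 14 (mod 37) gives 16t ≡ 8 (mod 37), and since 16⁻¹ ≡ 7 (mod 37), t ≡ 19. Hence x ≡ 6 + 16·19 = 310 (mod 592).
From x ≡ 310 (mod 592) write x = 310 + 592t. Substituting into x ≡ 5 (mod 7) gives 592t ≡ 3 (mod 7), and since 4⁻¹ ≡ 2 (mod 7), t ≡ 6. Hence x ≡ 310 + 592·6 = 3862 (mod 4144).

3862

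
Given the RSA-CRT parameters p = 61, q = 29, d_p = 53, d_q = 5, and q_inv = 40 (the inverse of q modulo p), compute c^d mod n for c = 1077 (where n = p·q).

154

m₁ = c^(d_p) mod p: c ≡ 40 (mod 61), and 40^53 mod 61 = 32.
m₂ = c^(d_q) mod q: c ≡ 4 (mod 29), and 4^5 mod 29 = 9.
h = q_inv·(m₁ − m₂) mod p = 40·(32 − 9) mod 61 = 5.
m = m₂ + h·q = 9 + 5·29 = 154.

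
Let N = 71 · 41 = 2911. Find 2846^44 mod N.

Mod 71: 2846 ≡ 6; 6^44 ≡ 27 (mod 71).
Mod 41: 2846 ≡ 17; by Fermat, exponent reduces to 44 mod 40 = 4; 17^4 ≡ 4 (mod 41).
Combine by CRT: x ≡ 27 (mod 71), x ≡ 4 (mod 41) ⇒ x ≡ 1234 (mod 2911).

1234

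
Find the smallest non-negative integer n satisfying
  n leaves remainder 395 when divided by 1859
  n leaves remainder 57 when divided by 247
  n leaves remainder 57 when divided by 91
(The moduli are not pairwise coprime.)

gcd(1859, 247) = 13 and 13 | (57 − 395), so the pair is consistent; merging gives n ≡ 9690 (mod 35321), where 35321 = lcm(1859, 247).
gcd(35321, 91) = 13 and 13 | (57 − 9690), so the pair is consistent; merging gives n ≡ 45011 (mod 247247), where 247247 = lcm(35321, 91).
The solution is unique modulo lcm(1859, 247, 91) = 247247.

45011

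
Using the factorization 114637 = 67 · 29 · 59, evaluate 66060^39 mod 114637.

113227

Mod 67: 66060 ≡ 65; 65^39 ≡ 64 (mod 67).
Mod 29: 66060 ≡ 27; by Fermat, exponent reduces to 39 mod 28 = 11; 27^11 ≡ 11 (mod 29).
Mod 59: 66060 ≡ 39; 39^39 ≡ 6 (mod 59).
Combine by CRT: x ≡ 64 (mod 67), x ≡ 11 (mod 29), x ≡ 6 (mod 59) ⇒ x ≡ 113227 (mod 114637).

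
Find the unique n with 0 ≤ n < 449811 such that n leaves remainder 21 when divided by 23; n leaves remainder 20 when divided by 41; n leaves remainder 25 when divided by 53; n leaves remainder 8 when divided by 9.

From n ≡ 21 (mod 23) write n = 21 + 23t. Substituting into n ≡ 20 (mod 41) gives 23t ≡ 40 (mod 41), and since 23⁻¹ ≡ 25 (mod 41), t ≡ 16. Hence n ≡ 21 + 23·16 = 389 (mod 943).
From n ≡ 389 (mod 943) write n = 389 + 943t. Substituting into n ≡ 25 (mod 53) gives 943t ≡ 7 (mod 53), and since 42⁻¹ ≡ 24 (mod 53), t ≡ 9. Hence n ≡ 389 + 943·9 = 8876 (mod 49979).
From n ≡ 8876 (mod 49979) write n = 8876 + 49979t. Substituting into n ≡ 8 (mod 9) gives 49979t ≡ 6 (mod 9), and since 2⁻¹ ≡ 5 (mod 9), t ≡ 3. Hence n ≡ 8876 + 49979·3 = 158813 (mod 449811).

158813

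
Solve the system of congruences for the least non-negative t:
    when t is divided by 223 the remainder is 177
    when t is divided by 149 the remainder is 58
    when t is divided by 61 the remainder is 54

The moduli are pairwise coprime; N = 223·149·61 = 2026847.
N/223 = 9089; 9089 ≡ 169 (mod 223); 169·128 ≡ 1, so inverse 128.
N/149 = 13603; 13603 ≡ 44 (mod 149); 44·105 ≡ 1, so inverse 105.
N/61 = 33227; 33227 ≡ 43 (mod 61); 43·44 ≡ 1, so inverse 44.
t ≡ 177·9089·128 + 58·13603·105 + 54·33227·44 = 367710006.
367710006 mod 2026847 = 850699.

850699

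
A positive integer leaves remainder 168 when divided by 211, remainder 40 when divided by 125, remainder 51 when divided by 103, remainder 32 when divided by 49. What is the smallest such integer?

88161665

Combine the congruences pairwise.
From k ≡ 168 (mod 211) write k = 168 + 211t. Substituting into k ≡ 40 (mod 125) gives 211t ≡ 122 (mod 125), and since 86⁻¹ ≡ 16 (mod 125), t ≡ 77. Hence k ≡ 168 + 211·77 = 16415 (mod 26375).
From k ≡ 16415 (mod 26375) write k = 16415 + 26375t. Substituting into k ≡ 51 (mod 103) gives 26375t ≡ 13 (mod 103), and since 7⁻¹ ≡ 59 (mod 103), t ≡ 46. Hence k ≡ 16415 + 26375·46 = 1229665 (mod 2716625).
From k ≡ 1229665 (mod 2716625) write k = 1229665 + 2716625t. Substituting into k ≡ 32 (mod 49) gives 2716625t ≡ 22 (mod 49), and since 16⁻¹ ≡ 46 (mod 49), t ≡ 32. Hence k ≡ 1229665 + 2716625·32 = 88161665 (mod 133114625).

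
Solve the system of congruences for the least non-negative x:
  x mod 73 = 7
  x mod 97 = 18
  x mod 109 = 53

590942

From x ≡ 7 (mod 73) write x = 7 + 73t. Substituting into x ≡ 18 (mod 97) gives 73t ≡ 11 (mod 97), and since 73⁻¹ ≡ 4 (mod 97), t ≡ 44. Hence x ≡ 7 + 73·44 = 3219 (mod 7081).
From x ≡ 3219 (mod 7081) write x = 3219 + 7081t. Substituting into x ≡ 53 (mod 109) gives 7081t ≡ 104 (mod 109), and since 105⁻¹ ≡ 27 (mod 109), t ≡ 83. Hence x ≡ 3219 + 7081·83 = 590942 (mod 771829).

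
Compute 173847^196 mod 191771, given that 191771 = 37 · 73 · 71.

Mod 37: 173847 ≡ 21; by Fermat, exponent reduces to 196 mod 36 = 16; 21^16 ≡ 12 (mod 37).
Mod 73: 173847 ≡ 34; by Fermat, exponent reduces to 196 mod 72 = 52; 34^52 ≡ 57 (mod 73).
Mod 71: 173847 ≡ 39; by Fermat, exponent reduces to 196 mod 70 = 56; 39^56 ≡ 1 (mod 71).
Combine by CRT: x ≡ 12 (mod 37), x ≡ 57 (mod 73), x ≡ 1 (mod 71) ⇒ x ≡ 127588 (mod 191771).

127588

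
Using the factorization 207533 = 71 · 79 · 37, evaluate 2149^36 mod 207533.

165946

Mod 71: 2149 ≡ 19; 19^36 ≡ 19 (mod 71).
Mod 79: 2149 ≡ 16; 16^36 ≡ 46 (mod 79).
Mod 37: 2149 ≡ 3; since 36 | 36, by Fermat 3^36 ≡ 1 (mod 37).
Combine by CRT: x ≡ 19 (mod 71), x ≡ 46 (mod 79), x ≡ 1 (mod 37) ⇒ x ≡ 165946 (mod 207533).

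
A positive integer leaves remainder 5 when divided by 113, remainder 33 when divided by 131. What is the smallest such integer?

From x ≡ 5 (mod 113) write x = 5 + 113t. Substituting into x ≡ 33 (mod 131) gives 113t ≡ 28 (mod 131), and since 113⁻¹ ≡ 80 (mod 131), t ≡ 13. Hence x ≡ 5 + 113·13 = 1474 (mod 14803).

1474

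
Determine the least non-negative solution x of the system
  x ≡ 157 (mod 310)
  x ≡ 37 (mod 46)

gcd(310, 46) = 2 and 2 | (37 − 157), so the pair is consistent; merging gives x ≡ 3257 (mod 7130), where 7130 = lcm(310, 46).
The solution is unique modulo lcm(310, 46) = 7130.

3257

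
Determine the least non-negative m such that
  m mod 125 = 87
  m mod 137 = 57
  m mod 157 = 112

2166712

From m ≡ 87 (mod 125) write m = 87 + 125t. Substituting into m ≡ 57 (mod 137) gives 125t ≡ 107 (mod 137), and since 125⁻¹ ≡ 57 (mod 137), t ≡ 71. Hence m ≡ 87 + 125·71 = 8962 (mod 17125).
From m ≡ 8962 (mod 17125) write m = 8962 + 17125t. Substituting into m ≡ 112 (mod 157) gives 17125t ≡ 99 (mod 157), and since 12⁻¹ ≡ 144 (mod 157), t ≡ 126. Hence m ≡ 8962 + 17125·126 = 2166712 (mod 2688625).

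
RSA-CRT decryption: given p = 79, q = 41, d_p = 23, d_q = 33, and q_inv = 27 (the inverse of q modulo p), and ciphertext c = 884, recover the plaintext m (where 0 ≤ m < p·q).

m₁ = c^(d_p) mod p: c ≡ 15 (mod 79), and 15^23 mod 79 = 61.
m₂ = c^(d_q) mod q: c ≡ 23 (mod 41), and 23^33 mod 41 = 31.
h = q_inv·(m₁ − m₂) mod p = 27·(61 − 31) mod 79 = 20.
m = m₂ + h·q = 31 + 20·41 = 851.

851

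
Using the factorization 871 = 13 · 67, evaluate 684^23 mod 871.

148

Mod 13: 684 ≡ 8; by Fermat, exponent reduces to 23 mod 12 = 11; 8^11 ≡ 5 (mod 13).
Mod 67: 684 ≡ 14; 14^23 ≡ 14 (mod 67).
Combine by CRT: x ≡ 5 (mod 13), x ≡ 14 (mod 67) ⇒ x ≡ 148 (mod 871).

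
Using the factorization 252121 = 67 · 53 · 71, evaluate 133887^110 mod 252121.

Mod 67: 133887 ≡ 21; by Fermat, exponent reduces to 110 mod 66 = 44; 21^44 ≡ 37 (mod 67).
Mod 53: 133887 ≡ 9; by Fermat, exponent reduces to 110 mod 52 = 6; 9^6 ≡ 10 (mod 53).
Mod 71: 133887 ≡ 52; by Fermat, exponent reduces to 110 mod 70 = 40; 52^40 ≡ 45 (mod 71).
Combine by CRT: x ≡ 37 (mod 67), x ≡ 10 (mod 53), x ≡ 45 (mod 71) ⇒ x ≡ 18931 (mod 252121).

18931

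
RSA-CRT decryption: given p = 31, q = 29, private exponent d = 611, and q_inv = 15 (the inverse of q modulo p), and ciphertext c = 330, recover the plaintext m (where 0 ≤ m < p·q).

317

d_p = d mod (p−1) = 611 mod 30 = 11; d_q = d mod (q−1) = 23.
m₁ = c^(d_p) mod p: c ≡ 20 (mod 31), and 20^11 mod 31 = 7.
m₂ = c^(d_q) mod q: c ≡ 11 (mod 29), and 11^23 mod 29 = 27.
h = q_inv·(m₁ − m₂) mod p = 15·(7 − 27) mod 31 = 10.
m = m₂ + h·q = 27 + 10·29 = 317.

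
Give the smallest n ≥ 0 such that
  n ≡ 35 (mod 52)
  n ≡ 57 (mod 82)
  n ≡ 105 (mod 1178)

gcd(52, 82) = 2 and 2 | (57 − 35), so the pair is consistent; merging gives n ≡ 139 (mod 2132), where 2132 = lcm(52, 82).
gcd(2132, 1178) = 2 and 2 | (105 − 139), so the pair is consistent; merging gives n ≡ 123795 (mod 1255748), where 1255748 = lcm(2132, 1178).
The solution is unique modulo lcm(52, 82, 1178) = 1255748.

123795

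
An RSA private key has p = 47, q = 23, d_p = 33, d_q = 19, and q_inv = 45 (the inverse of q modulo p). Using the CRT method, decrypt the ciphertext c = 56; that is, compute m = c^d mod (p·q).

665

m₁ = c^(d_p) mod p: c ≡ 9 (mod 47), and 9^33 mod 47 = 7.
m₂ = c^(d_q) mod q: c ≡ 10 (mod 23), and 10^19 mod 23 = 21.
h = q_inv·(m₁ − m₂) mod p = 45·(7 − 21) mod 47 = 28.
m = m₂ + h·q = 21 + 28·23 = 665.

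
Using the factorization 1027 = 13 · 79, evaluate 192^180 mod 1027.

495

Mod 13: 192 ≡ 10; since 12 | 180, by Fermat 10^180 ≡ 1 (mod 13).
Mod 79: 192 ≡ 34; by Fermat, exponent reduces to 180 mod 78 = 24; 34^24 ≡ 21 (mod 79).
Combine by CRT: x ≡ 1 (mod 13), x ≡ 21 (mod 79) ⇒ x ≡ 495 (mod 1027).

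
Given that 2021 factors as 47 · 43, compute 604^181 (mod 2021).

Mod 47: 604 ≡ 40; by Fermat, exponent reduces to 181 mod 46 = 43; 40^43 ≡ 10 (mod 47).
Mod 43: 604 ≡ 2; by Fermat, exponent reduces to 181 mod 42 = 13; 2^13 ≡ 22 (mod 43).
Combine by CRT: x ≡ 10 (mod 47), x ≡ 22 (mod 43) ⇒ x ≡ 151 (mod 2021).

151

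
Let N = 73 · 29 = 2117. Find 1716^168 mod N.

1103

Mod 73: 1716 ≡ 37; by Fermat, exponent reduces to 168 mod 72 = 24; 37^24 ≡ 8 (mod 73).
Mod 29: 1716 ≡ 5; since 28 | 168, by Fermat 5^168 ≡ 1 (mod 29).
Combine by CRT: x ≡ 8 (mod 73), x ≡ 1 (mod 29) ⇒ x ≡ 1103 (mod 2117).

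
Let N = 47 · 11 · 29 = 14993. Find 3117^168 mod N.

Mod 47: 3117 ≡ 15; by Fermat, exponent reduces to 168 mod 46 = 30; 15^30 ≡ 7 (mod 47).
Mod 11: 3117 ≡ 4; by Fermat, exponent reduces to 168 mod 10 = 8; 4^8 ≡ 9 (mod 11).
Mod 29: 3117 ≡ 14; since 28 | 168, by Fermat 14^168 ≡ 1 (mod 29).
Combine by CRT: x ≡ 7 (mod 47), x ≡ 9 (mod 11), x ≡ 1 (mod 29) ⇒ x ≡ 900 (mod 14993).

900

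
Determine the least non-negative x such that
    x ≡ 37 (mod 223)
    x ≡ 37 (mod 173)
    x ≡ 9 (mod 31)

Combine the congruences pairwise.
From x ≡ 37 (mod 223) write x = 37 + 223t. Substituting into x ≡ 37 (mod 173) gives 223t ≡ 0 (mod 173), and since 50⁻¹ ≡ 45 (mod 173), t ≡ 0. Hence x ≡ 37 + 223·0 = 37 (mod 38579).
From x ≡ 37 (mod 38579) write x = 37 + 38579t. Substituting into x ≡ 9 (mod 31) gives 38579t ≡ 3 (mod 31), and since 15⁻¹ ≡ 29 (mod 31), t ≡ 25. Hence x ≡ 37 + 38579·25 = 964512 (mod 1195949).

964512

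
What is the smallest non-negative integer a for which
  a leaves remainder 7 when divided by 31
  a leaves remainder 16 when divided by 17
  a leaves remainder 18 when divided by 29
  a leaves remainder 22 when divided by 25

252347

The moduli are pairwise coprime; N = 31·17·29·25 = 382075.
N/31 = 12325; 12325 ≡ 18 (mod 31); 18·19 ≡ 1, so inverse 19.
N/17 = 22475; 22475 ≡ 1 (mod 17), inverse 1.
N/29 = 13175; 13175 ≡ 9 (mod 29); 9·13 ≡ 1, so inverse 13.
N/25 = 15283; 15283 ≡ 8 (mod 25); 8·22 ≡ 1, so inverse 22.
a ≡ 7·12325·19 + 16·22475·1 + 18·13175·13 + 22·15283·22 = 12478747.
12478747 mod 382075 = 252347.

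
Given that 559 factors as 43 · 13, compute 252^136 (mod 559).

Mod 43: 252 ≡ 37; by Fermat, exponent reduces to 136 mod 42 = 10; 37^10 ≡ 6 (mod 43).
Mod 13: 252 ≡ 5; by Fermat, exponent reduces to 136 mod 12 = 4; 5^4 ≡ 1 (mod 13).
Combine by CRT: x ≡ 6 (mod 43), x ≡ 1 (mod 13) ⇒ x ≡ 92 (mod 559).

92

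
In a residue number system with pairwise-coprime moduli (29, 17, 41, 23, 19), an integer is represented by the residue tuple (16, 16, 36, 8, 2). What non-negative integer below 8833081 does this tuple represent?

The moduli are pairwise coprime; N = 29·17·41·23·19 = 8833081.
N/29 = 304589; 304589 ≡ 2 (mod 29); 2·15 ≡ 1, so inverse 15.
N/17 = 519593; 519593 ≡ 5 (mod 17); 5·7 ≡ 1, so inverse 7.
N/41 = 215441; 215441 ≡ 27 (mod 41); 27·38 ≡ 1, so inverse 38.
N/23 = 384047; 384047 ≡ 16 (mod 23); 16·13 ≡ 1, so inverse 13.
N/19 = 464899; 464899 ≡ 7 (mod 19); 7·11 ≡ 1, so inverse 11.
x ≡ 16·304589·15 + 16·519593·7 + 36·215441·38 + 8·384047·13 + 2·464899·11 = 476187730.
476187730 mod 8833081 = 8034437.

8034437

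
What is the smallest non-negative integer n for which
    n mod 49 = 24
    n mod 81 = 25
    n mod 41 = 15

156922

The moduli are pairwise coprime; M = 49·81·41 = 162729.
M/49 = 3321; 3321 ≡ 38 (mod 49); 38·40 ≡ 1, so inverse 40.
M/81 = 2009; 2009 ≡ 65 (mod 81); 65·5 ≡ 1, so inverse 5.
M/41 = 3969; 3969 ≡ 33 (mod 41); 33·5 ≡ 1, so inverse 5.
n ≡ 24·3321·40 + 25·2009·5 + 15·3969·5 = 3736960.
3736960 mod 162729 = 156922.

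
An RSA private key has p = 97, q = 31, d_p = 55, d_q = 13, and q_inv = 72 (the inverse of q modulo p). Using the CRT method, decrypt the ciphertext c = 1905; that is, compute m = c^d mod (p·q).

741

m₁ = c^(d_p) mod p: c ≡ 62 (mod 97), and 62^55 mod 97 = 62.
m₂ = c^(d_q) mod q: c ≡ 14 (mod 31), and 14^13 mod 31 = 28.
h = q_inv·(m₁ − m₂) mod p = 72·(62 − 28) mod 97 = 23.
m = m₂ + h·q = 28 + 23·31 = 741.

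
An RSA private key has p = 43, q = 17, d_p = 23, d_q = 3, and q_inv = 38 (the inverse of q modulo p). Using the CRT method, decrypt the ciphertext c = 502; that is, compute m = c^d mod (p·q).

m₁ = c^(d_p) mod p: c ≡ 29 (mod 43), and 29^23 mod 43 = 19.
m₂ = c^(d_q) mod q: c ≡ 9 (mod 17), and 9^3 mod 17 = 15.
h = q_inv·(m₁ − m₂) mod p = 38·(19 − 15) mod 43 = 23.
m = m₂ + h·q = 15 + 23·17 = 406.

406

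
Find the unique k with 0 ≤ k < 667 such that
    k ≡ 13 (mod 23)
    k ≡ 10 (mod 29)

358

From k ≡ 13 (mod 23) write k = 13 + 23t. Substituting into k ≡ 10 (mod 29) gives 23t ≡ 26 (mod 29), and since 23⁻¹ ≡ 24 (mod 29), t ≡ 15. Hence k ≡ 13 + 23·15 = 358 (mod 667).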